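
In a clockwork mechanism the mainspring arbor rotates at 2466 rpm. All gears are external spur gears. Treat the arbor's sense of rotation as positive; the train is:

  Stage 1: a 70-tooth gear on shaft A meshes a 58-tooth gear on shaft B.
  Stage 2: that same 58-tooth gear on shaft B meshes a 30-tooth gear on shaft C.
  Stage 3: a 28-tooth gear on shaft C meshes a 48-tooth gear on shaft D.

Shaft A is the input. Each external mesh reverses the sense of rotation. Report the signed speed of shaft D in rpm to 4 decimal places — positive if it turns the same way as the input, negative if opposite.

Stage 1 [70T→58T]: ω = 2466.0000×70/58 = 2976.2069 rpm, dir flips to −; running = −2976.2069
Stage 2 [58T→30T]: ω = 2976.2069×58/30 = 5754.0000 rpm, dir flips to +; running = +5754.0000
Stage 3 [28T→48T]: ω = 5754.0000×28/48 = 3356.5000 rpm, dir flips to −; running = −3356.5000

-3356.5000 rpm (opposite to input, |ω| = 3356.5000 rpm)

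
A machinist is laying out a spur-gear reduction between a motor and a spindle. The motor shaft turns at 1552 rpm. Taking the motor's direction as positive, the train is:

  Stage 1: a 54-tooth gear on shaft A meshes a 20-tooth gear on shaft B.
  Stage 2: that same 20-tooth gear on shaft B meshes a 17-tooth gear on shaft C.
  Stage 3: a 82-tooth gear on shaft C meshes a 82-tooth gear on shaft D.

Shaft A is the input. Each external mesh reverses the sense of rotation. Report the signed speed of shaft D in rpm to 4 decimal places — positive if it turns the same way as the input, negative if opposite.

-4929.8824 rpm (opposite to input, |ω| = 4929.8824 rpm)

Stage 1 [54T→20T]: ω = 1552.0000×54/20 = 4190.4000 rpm, dir flips to −; running = −4190.4000
Stage 2 [20T→17T]: ω = 4190.4000×20/17 = 4929.8824 rpm, dir flips to +; running = +4929.8824
Stage 3 [82T→82T]: ω = 4929.8824×82/82 = 4929.8824 rpm, dir flips to −; running = −4929.8824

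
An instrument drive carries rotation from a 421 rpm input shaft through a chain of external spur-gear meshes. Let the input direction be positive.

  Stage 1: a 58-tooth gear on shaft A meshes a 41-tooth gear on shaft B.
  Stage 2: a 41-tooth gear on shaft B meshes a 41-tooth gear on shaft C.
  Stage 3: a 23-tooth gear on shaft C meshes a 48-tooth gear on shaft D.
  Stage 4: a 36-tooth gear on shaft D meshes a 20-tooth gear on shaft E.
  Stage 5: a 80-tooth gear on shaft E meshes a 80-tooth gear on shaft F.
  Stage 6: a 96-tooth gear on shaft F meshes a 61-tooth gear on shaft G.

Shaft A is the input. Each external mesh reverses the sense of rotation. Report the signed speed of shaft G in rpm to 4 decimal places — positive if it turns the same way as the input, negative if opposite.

Stage 1 [58T→41T]: ω = 421.0000×58/41 = 595.5610 rpm, dir flips to −; running = −595.5610
Stage 2 [41T→41T]: ω = 595.5610×41/41 = 595.5610 rpm, dir flips to +; running = +595.5610
Stage 3 [23T→48T]: ω = 595.5610×23/48 = 285.3730 rpm, dir flips to −; running = −285.3730
Stage 4 [36T→20T]: ω = 285.3730×36/20 = 513.6713 rpm, dir flips to +; running = +513.6713
Stage 5 [80T→80T]: ω = 513.6713×80/80 = 513.6713 rpm, dir flips to −; running = −513.6713
Stage 6 [96T→61T]: ω = 513.6713×96/61 = 808.4008 rpm, dir flips to +; running = +808.4008

+808.4008 rpm (same as input, |ω| = 808.4008 rpm)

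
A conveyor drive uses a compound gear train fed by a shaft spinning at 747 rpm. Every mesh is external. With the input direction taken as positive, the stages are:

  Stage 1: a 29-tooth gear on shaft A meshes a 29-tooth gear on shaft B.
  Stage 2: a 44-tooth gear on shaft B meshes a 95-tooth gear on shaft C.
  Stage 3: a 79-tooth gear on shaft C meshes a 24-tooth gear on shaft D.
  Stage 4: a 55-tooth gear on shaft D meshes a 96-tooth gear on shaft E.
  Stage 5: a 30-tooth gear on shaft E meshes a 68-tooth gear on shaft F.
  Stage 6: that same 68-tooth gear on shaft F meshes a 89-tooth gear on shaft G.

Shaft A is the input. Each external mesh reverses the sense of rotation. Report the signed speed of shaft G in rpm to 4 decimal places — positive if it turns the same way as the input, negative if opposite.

+219.9319 rpm (same as input, |ω| = 219.9319 rpm)

Stage 1 [29T→29T]: ω = 747.0000×29/29 = 747.0000 rpm, dir flips to −; running = −747.0000
Stage 2 [44T→95T]: ω = 747.0000×44/95 = 345.9789 rpm, dir flips to +; running = +345.9789
Stage 3 [79T→24T]: ω = 345.9789×79/24 = 1138.8474 rpm, dir flips to −; running = −1138.8474
Stage 4 [55T→96T]: ω = 1138.8474×55/96 = 652.4646 rpm, dir flips to +; running = +652.4646
Stage 5 [30T→68T]: ω = 652.4646×30/68 = 287.8520 rpm, dir flips to −; running = −287.8520
Stage 6 [68T→89T]: ω = 287.8520×68/89 = 219.9319 rpm, dir flips to +; running = +219.9319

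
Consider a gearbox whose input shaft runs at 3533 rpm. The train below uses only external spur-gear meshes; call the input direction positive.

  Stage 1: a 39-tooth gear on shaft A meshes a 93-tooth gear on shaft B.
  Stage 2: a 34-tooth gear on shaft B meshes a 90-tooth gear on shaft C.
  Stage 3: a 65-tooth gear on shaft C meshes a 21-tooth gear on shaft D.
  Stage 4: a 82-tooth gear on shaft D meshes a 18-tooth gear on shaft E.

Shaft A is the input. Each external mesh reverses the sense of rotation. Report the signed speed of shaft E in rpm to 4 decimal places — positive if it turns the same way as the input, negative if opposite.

Stage 1 [39T→93T]: ω = 3533.0000×39/93 = 1481.5806 rpm, dir flips to −; running = −1481.5806
Stage 2 [34T→90T]: ω = 1481.5806×34/90 = 559.7082 rpm, dir flips to +; running = +559.7082
Stage 3 [65T→21T]: ω = 559.7082×65/21 = 1732.4303 rpm, dir flips to −; running = −1732.4303
Stage 4 [82T→18T]: ω = 1732.4303×82/18 = 7892.1824 rpm, dir flips to +; running = +7892.1824

+7892.1824 rpm (same as input, |ω| = 7892.1824 rpm)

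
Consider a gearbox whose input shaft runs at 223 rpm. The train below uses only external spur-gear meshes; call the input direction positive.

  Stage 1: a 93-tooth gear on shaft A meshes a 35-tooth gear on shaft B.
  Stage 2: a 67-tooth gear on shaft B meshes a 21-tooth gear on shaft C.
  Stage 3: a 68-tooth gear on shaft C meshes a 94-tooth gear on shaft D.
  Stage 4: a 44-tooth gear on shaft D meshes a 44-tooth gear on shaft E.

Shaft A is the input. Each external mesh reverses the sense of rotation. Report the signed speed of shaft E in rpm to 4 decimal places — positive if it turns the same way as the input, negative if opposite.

+1367.5913 rpm (same as input, |ω| = 1367.5913 rpm)

Stage 1 [93T→35T]: ω = 223.0000×93/35 = 592.5429 rpm, dir flips to −; running = −592.5429
Stage 2 [67T→21T]: ω = 592.5429×67/21 = 1890.4939 rpm, dir flips to +; running = +1890.4939
Stage 3 [68T→94T]: ω = 1890.4939×68/94 = 1367.5913 rpm, dir flips to −; running = −1367.5913
Stage 4 [44T→44T]: ω = 1367.5913×44/44 = 1367.5913 rpm, dir flips to +; running = +1367.5913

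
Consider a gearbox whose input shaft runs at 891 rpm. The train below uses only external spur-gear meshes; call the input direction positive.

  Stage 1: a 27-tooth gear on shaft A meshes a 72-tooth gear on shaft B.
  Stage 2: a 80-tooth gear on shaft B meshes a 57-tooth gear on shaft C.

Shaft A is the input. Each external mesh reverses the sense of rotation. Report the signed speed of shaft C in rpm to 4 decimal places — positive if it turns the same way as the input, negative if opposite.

+468.9474 rpm (same as input, |ω| = 468.9474 rpm)

Stage 1 [27T→72T]: ω = 891.0000×27/72 = 334.1250 rpm, dir flips to −; running = −334.1250
Stage 2 [80T→57T]: ω = 334.1250×80/57 = 468.9474 rpm, dir flips to +; running = +468.9474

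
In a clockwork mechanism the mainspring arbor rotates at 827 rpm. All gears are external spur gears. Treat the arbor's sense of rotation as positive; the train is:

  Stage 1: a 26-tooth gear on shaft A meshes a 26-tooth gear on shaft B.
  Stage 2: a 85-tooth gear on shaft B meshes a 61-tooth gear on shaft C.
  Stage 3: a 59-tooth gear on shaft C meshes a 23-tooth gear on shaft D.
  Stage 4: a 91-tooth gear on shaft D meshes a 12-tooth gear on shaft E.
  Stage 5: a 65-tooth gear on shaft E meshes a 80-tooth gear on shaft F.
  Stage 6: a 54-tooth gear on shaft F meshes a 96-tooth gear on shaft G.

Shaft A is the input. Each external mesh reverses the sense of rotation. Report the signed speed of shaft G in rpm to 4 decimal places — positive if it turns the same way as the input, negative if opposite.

+10245.3033 rpm (same as input, |ω| = 10245.3033 rpm)

Stage 1 [26T→26T]: ω = 827.0000×26/26 = 827.0000 rpm, dir flips to −; running = −827.0000
Stage 2 [85T→61T]: ω = 827.0000×85/61 = 1152.3770 rpm, dir flips to +; running = +1152.3770
Stage 3 [59T→23T]: ω = 1152.3770×59/23 = 2956.0976 rpm, dir flips to −; running = −2956.0976
Stage 4 [91T→12T]: ω = 2956.0976×91/12 = 22417.0738 rpm, dir flips to +; running = +22417.0738
Stage 5 [65T→80T]: ω = 22417.0738×65/80 = 18213.8725 rpm, dir flips to −; running = −18213.8725
Stage 6 [54T→96T]: ω = 18213.8725×54/96 = 10245.3033 rpm, dir flips to +; running = +10245.3033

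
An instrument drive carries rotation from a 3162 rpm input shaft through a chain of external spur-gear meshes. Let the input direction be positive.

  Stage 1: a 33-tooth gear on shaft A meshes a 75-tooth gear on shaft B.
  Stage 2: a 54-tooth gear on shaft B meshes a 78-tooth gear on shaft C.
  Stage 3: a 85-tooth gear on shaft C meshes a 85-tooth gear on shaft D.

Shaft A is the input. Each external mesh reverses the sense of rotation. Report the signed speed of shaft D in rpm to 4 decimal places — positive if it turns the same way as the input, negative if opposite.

-963.1938 rpm (opposite to input, |ω| = 963.1938 rpm)

Stage 1 [33T→75T]: ω = 3162.0000×33/75 = 1391.2800 rpm, dir flips to −; running = −1391.2800
Stage 2 [54T→78T]: ω = 1391.2800×54/78 = 963.1938 rpm, dir flips to +; running = +963.1938
Stage 3 [85T→85T]: ω = 963.1938×85/85 = 963.1938 rpm, dir flips to −; running = −963.1938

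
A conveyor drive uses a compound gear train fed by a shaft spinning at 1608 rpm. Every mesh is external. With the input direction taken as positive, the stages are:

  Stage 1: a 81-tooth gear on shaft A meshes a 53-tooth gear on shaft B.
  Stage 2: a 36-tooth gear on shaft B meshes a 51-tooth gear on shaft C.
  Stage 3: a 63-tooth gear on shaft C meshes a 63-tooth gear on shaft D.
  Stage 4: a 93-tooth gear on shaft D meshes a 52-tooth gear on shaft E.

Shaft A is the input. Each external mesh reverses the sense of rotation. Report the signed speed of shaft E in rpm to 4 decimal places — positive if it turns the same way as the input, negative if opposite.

Stage 1 [81T→53T]: ω = 1608.0000×81/53 = 2457.5094 rpm, dir flips to −; running = −2457.5094
Stage 2 [36T→51T]: ω = 2457.5094×36/51 = 1734.7125 rpm, dir flips to +; running = +1734.7125
Stage 3 [63T→63T]: ω = 1734.7125×63/63 = 1734.7125 rpm, dir flips to −; running = −1734.7125
Stage 4 [93T→52T]: ω = 1734.7125×93/52 = 3102.4667 rpm, dir flips to +; running = +3102.4667

+3102.4667 rpm (same as input, |ω| = 3102.4667 rpm)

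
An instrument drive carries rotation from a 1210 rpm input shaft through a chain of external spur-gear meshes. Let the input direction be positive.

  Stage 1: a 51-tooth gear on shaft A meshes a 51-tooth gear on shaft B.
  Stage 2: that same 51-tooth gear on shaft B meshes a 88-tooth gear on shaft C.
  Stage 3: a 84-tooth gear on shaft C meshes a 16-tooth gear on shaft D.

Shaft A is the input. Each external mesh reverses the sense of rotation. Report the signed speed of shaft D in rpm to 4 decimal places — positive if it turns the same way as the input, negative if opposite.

Stage 1 [51T→51T]: ω = 1210.0000×51/51 = 1210.0000 rpm, dir flips to −; running = −1210.0000
Stage 2 [51T→88T]: ω = 1210.0000×51/88 = 701.2500 rpm, dir flips to +; running = +701.2500
Stage 3 [84T→16T]: ω = 701.2500×84/16 = 3681.5625 rpm, dir flips to −; running = −3681.5625

-3681.5625 rpm (opposite to input, |ω| = 3681.5625 rpm)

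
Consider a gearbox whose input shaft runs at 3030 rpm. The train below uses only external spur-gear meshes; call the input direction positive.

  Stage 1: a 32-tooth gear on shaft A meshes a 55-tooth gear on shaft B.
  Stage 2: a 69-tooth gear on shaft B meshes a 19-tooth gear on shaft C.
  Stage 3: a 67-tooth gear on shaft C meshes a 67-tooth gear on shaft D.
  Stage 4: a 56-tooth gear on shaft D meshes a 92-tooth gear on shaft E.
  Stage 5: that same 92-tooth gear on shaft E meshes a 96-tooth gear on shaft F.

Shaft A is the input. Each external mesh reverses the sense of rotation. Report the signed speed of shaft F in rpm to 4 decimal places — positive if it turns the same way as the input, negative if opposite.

-3734.5837 rpm (opposite to input, |ω| = 3734.5837 rpm)

Stage 1 [32T→55T]: ω = 3030.0000×32/55 = 1762.9091 rpm, dir flips to −; running = −1762.9091
Stage 2 [69T→19T]: ω = 1762.9091×69/19 = 6402.1435 rpm, dir flips to +; running = +6402.1435
Stage 3 [67T→67T]: ω = 6402.1435×67/67 = 6402.1435 rpm, dir flips to −; running = −6402.1435
Stage 4 [56T→92T]: ω = 6402.1435×56/92 = 3896.9569 rpm, dir flips to +; running = +3896.9569
Stage 5 [92T→96T]: ω = 3896.9569×92/96 = 3734.5837 rpm, dir flips to −; running = −3734.5837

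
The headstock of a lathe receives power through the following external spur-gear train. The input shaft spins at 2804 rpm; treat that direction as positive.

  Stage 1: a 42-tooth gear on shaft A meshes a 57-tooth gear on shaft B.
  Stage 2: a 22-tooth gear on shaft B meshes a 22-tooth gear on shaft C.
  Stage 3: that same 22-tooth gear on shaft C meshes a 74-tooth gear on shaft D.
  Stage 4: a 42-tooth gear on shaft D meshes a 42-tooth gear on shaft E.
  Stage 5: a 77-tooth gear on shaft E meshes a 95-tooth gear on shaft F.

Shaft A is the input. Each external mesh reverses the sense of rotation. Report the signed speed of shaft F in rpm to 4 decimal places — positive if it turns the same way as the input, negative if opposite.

-497.8638 rpm (opposite to input, |ω| = 497.8638 rpm)

Stage 1 [42T→57T]: ω = 2804.0000×42/57 = 2066.1053 rpm, dir flips to −; running = −2066.1053
Stage 2 [22T→22T]: ω = 2066.1053×22/22 = 2066.1053 rpm, dir flips to +; running = +2066.1053
Stage 3 [22T→74T]: ω = 2066.1053×22/74 = 614.2475 rpm, dir flips to −; running = −614.2475
Stage 4 [42T→42T]: ω = 614.2475×42/42 = 614.2475 rpm, dir flips to +; running = +614.2475
Stage 5 [77T→95T]: ω = 614.2475×77/95 = 497.8638 rpm, dir flips to −; running = −497.8638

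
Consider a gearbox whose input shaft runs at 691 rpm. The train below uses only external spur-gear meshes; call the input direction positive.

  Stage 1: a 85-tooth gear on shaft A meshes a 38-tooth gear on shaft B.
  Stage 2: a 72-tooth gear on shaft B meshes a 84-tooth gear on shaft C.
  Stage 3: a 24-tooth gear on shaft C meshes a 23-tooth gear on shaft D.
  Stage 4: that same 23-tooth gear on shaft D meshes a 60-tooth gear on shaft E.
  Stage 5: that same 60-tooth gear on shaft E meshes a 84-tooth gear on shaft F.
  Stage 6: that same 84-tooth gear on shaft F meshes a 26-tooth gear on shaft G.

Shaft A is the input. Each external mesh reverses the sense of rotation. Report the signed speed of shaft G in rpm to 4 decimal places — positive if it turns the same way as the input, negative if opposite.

+1222.9381 rpm (same as input, |ω| = 1222.9381 rpm)

Stage 1 [85T→38T]: ω = 691.0000×85/38 = 1545.6579 rpm, dir flips to −; running = −1545.6579
Stage 2 [72T→84T]: ω = 1545.6579×72/84 = 1324.8496 rpm, dir flips to +; running = +1324.8496
Stage 3 [24T→23T]: ω = 1324.8496×24/23 = 1382.4518 rpm, dir flips to −; running = −1382.4518
Stage 4 [23T→60T]: ω = 1382.4518×23/60 = 529.9398 rpm, dir flips to +; running = +529.9398
Stage 5 [60T→84T]: ω = 529.9398×60/84 = 378.5285 rpm, dir flips to −; running = −378.5285
Stage 6 [84T→26T]: ω = 378.5285×84/26 = 1222.9381 rpm, dir flips to +; running = +1222.9381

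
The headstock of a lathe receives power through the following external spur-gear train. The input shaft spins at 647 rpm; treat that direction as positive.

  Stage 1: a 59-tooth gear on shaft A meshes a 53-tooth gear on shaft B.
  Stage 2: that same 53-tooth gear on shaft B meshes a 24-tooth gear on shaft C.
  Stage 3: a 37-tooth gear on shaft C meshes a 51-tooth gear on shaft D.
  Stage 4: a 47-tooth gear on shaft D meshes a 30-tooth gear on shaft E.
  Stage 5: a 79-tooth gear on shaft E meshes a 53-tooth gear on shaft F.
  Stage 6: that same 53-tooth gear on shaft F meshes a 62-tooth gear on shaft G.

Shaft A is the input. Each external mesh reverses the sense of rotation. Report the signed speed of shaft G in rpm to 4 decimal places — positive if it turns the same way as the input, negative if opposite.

+2303.5021 rpm (same as input, |ω| = 2303.5021 rpm)

Stage 1 [59T→53T]: ω = 647.0000×59/53 = 720.2453 rpm, dir flips to −; running = −720.2453
Stage 2 [53T→24T]: ω = 720.2453×53/24 = 1590.5417 rpm, dir flips to +; running = +1590.5417
Stage 3 [37T→51T]: ω = 1590.5417×37/51 = 1153.9224 rpm, dir flips to −; running = −1153.9224
Stage 4 [47T→30T]: ω = 1153.9224×47/30 = 1807.8117 rpm, dir flips to +; running = +1807.8117
Stage 5 [79T→53T]: ω = 1807.8117×79/53 = 2694.6628 rpm, dir flips to −; running = −2694.6628
Stage 6 [53T→62T]: ω = 2694.6628×53/62 = 2303.5021 rpm, dir flips to +; running = +2303.5021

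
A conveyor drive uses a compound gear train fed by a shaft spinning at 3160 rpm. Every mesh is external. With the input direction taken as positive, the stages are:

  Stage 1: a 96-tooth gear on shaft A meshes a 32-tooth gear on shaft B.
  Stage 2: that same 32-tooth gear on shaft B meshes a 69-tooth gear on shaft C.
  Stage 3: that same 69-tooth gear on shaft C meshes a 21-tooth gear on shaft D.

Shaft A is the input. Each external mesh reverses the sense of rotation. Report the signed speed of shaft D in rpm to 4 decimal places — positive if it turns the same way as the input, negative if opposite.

-14445.7143 rpm (opposite to input, |ω| = 14445.7143 rpm)

Stage 1 [96T→32T]: ω = 3160.0000×96/32 = 9480.0000 rpm, dir flips to −; running = −9480.0000
Stage 2 [32T→69T]: ω = 9480.0000×32/69 = 4396.5217 rpm, dir flips to +; running = +4396.5217
Stage 3 [69T→21T]: ω = 4396.5217×69/21 = 14445.7143 rpm, dir flips to −; running = −14445.7143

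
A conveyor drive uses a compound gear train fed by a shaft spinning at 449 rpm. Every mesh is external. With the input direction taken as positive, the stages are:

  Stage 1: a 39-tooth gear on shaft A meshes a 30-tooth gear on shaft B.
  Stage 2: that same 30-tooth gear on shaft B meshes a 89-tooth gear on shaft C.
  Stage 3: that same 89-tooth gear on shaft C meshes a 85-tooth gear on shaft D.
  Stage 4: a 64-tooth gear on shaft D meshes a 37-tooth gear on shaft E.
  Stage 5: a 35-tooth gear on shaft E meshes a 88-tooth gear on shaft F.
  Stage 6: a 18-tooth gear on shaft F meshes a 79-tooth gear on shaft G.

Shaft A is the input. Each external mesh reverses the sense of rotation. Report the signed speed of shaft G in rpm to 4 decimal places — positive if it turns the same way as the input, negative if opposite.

+32.2925 rpm (same as input, |ω| = 32.2925 rpm)

Stage 1 [39T→30T]: ω = 449.0000×39/30 = 583.7000 rpm, dir flips to −; running = −583.7000
Stage 2 [30T→89T]: ω = 583.7000×30/89 = 196.7528 rpm, dir flips to +; running = +196.7528
Stage 3 [89T→85T]: ω = 196.7528×89/85 = 206.0118 rpm, dir flips to −; running = −206.0118
Stage 4 [64T→37T]: ω = 206.0118×64/37 = 356.3447 rpm, dir flips to +; running = +356.3447
Stage 5 [35T→88T]: ω = 356.3447×35/88 = 141.7280 rpm, dir flips to −; running = −141.7280
Stage 6 [18T→79T]: ω = 141.7280×18/79 = 32.2925 rpm, dir flips to +; running = +32.2925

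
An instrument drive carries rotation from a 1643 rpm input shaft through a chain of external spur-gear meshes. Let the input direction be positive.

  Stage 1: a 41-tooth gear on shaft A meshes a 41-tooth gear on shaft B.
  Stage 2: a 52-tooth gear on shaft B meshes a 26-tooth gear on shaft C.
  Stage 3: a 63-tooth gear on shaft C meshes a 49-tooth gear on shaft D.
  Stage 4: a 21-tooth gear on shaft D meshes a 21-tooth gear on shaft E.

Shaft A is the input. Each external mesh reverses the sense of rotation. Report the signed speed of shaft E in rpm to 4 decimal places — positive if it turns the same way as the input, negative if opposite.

+4224.8571 rpm (same as input, |ω| = 4224.8571 rpm)

Stage 1 [41T→41T]: ω = 1643.0000×41/41 = 1643.0000 rpm, dir flips to −; running = −1643.0000
Stage 2 [52T→26T]: ω = 1643.0000×52/26 = 3286.0000 rpm, dir flips to +; running = +3286.0000
Stage 3 [63T→49T]: ω = 3286.0000×63/49 = 4224.8571 rpm, dir flips to −; running = −4224.8571
Stage 4 [21T→21T]: ω = 4224.8571×21/21 = 4224.8571 rpm, dir flips to +; running = +4224.8571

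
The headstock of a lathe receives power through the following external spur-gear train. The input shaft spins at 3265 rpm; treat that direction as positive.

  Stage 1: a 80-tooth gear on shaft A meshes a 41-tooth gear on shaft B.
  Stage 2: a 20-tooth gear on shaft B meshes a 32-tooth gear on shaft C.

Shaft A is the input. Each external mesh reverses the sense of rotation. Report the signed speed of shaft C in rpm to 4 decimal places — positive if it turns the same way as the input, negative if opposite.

+3981.7073 rpm (same as input, |ω| = 3981.7073 rpm)

Stage 1 [80T→41T]: ω = 3265.0000×80/41 = 6370.7317 rpm, dir flips to −; running = −6370.7317
Stage 2 [20T→32T]: ω = 6370.7317×20/32 = 3981.7073 rpm, dir flips to +; running = +3981.7073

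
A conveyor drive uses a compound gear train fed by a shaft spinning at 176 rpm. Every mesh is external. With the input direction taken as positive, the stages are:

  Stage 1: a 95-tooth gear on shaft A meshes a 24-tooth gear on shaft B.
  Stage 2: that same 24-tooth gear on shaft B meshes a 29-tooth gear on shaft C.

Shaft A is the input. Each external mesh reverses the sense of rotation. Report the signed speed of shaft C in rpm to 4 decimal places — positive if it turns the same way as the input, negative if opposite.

Stage 1 [95T→24T]: ω = 176.0000×95/24 = 696.6667 rpm, dir flips to −; running = −696.6667
Stage 2 [24T→29T]: ω = 696.6667×24/29 = 576.5517 rpm, dir flips to +; running = +576.5517

+576.5517 rpm (same as input, |ω| = 576.5517 rpm)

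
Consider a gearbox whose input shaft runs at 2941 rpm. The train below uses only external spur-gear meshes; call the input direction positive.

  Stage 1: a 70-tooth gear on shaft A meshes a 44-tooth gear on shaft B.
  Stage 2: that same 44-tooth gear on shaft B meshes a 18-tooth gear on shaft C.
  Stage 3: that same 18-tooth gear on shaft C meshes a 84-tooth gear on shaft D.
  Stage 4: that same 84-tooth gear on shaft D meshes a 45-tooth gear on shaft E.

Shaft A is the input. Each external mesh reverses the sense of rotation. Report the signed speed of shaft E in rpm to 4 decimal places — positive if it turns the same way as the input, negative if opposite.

+4574.8889 rpm (same as input, |ω| = 4574.8889 rpm)

Stage 1 [70T→44T]: ω = 2941.0000×70/44 = 4678.8636 rpm, dir flips to −; running = −4678.8636
Stage 2 [44T→18T]: ω = 4678.8636×44/18 = 11437.2222 rpm, dir flips to +; running = +11437.2222
Stage 3 [18T→84T]: ω = 11437.2222×18/84 = 2450.8333 rpm, dir flips to −; running = −2450.8333
Stage 4 [84T→45T]: ω = 2450.8333×84/45 = 4574.8889 rpm, dir flips to +; running = +4574.8889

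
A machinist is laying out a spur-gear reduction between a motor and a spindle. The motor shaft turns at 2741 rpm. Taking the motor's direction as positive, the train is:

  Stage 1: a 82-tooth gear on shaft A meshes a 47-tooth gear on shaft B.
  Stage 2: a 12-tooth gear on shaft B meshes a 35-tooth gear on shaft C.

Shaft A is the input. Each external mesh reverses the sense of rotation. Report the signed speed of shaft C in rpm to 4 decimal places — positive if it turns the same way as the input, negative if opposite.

Stage 1 [82T→47T]: ω = 2741.0000×82/47 = 4782.1702 rpm, dir flips to −; running = −4782.1702
Stage 2 [12T→35T]: ω = 4782.1702×12/35 = 1639.6012 rpm, dir flips to +; running = +1639.6012

+1639.6012 rpm (same as input, |ω| = 1639.6012 rpm)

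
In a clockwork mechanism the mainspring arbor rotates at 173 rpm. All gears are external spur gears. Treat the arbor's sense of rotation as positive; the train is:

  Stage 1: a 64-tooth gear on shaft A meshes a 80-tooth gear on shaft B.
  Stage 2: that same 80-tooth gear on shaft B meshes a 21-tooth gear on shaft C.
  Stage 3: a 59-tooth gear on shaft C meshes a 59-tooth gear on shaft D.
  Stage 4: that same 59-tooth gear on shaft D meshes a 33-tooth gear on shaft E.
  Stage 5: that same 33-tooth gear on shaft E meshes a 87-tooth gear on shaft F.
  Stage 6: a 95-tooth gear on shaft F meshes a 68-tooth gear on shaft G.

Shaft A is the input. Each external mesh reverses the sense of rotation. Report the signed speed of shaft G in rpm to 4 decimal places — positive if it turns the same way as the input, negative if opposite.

+499.5216 rpm (same as input, |ω| = 499.5216 rpm)

Stage 1 [64T→80T]: ω = 173.0000×64/80 = 138.4000 rpm, dir flips to −; running = −138.4000
Stage 2 [80T→21T]: ω = 138.4000×80/21 = 527.2381 rpm, dir flips to +; running = +527.2381
Stage 3 [59T→59T]: ω = 527.2381×59/59 = 527.2381 rpm, dir flips to −; running = −527.2381
Stage 4 [59T→33T]: ω = 527.2381×59/33 = 942.6378 rpm, dir flips to +; running = +942.6378
Stage 5 [33T→87T]: ω = 942.6378×33/87 = 357.5523 rpm, dir flips to −; running = −357.5523
Stage 6 [95T→68T]: ω = 357.5523×95/68 = 499.5216 rpm, dir flips to +; running = +499.5216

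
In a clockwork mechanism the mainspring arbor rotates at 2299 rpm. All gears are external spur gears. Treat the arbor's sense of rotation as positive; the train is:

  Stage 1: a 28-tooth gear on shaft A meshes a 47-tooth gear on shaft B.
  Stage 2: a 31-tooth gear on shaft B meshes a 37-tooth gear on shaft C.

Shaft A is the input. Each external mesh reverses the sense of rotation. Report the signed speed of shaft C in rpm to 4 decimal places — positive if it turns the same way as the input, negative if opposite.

Stage 1 [28T→47T]: ω = 2299.0000×28/47 = 1369.6170 rpm, dir flips to −; running = −1369.6170
Stage 2 [31T→37T]: ω = 1369.6170×31/37 = 1147.5170 rpm, dir flips to +; running = +1147.5170

+1147.5170 rpm (same as input, |ω| = 1147.5170 rpm)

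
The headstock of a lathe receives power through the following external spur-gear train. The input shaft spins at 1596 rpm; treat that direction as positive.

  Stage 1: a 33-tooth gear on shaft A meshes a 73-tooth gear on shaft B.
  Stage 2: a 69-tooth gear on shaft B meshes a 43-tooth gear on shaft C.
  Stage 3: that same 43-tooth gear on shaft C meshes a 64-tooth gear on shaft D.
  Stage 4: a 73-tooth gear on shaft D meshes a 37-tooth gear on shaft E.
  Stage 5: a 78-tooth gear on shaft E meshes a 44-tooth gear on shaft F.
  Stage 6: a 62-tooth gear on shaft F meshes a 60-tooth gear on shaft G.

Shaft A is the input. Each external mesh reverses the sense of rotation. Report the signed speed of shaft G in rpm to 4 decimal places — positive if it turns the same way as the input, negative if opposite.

Stage 1 [33T→73T]: ω = 1596.0000×33/73 = 721.4795 rpm, dir flips to −; running = −721.4795
Stage 2 [69T→43T]: ω = 721.4795×69/43 = 1157.7228 rpm, dir flips to +; running = +1157.7228
Stage 3 [43T→64T]: ω = 1157.7228×43/64 = 777.8450 rpm, dir flips to −; running = −777.8450
Stage 4 [73T→37T]: ω = 777.8450×73/37 = 1534.6672 rpm, dir flips to +; running = +1534.6672
Stage 5 [78T→44T]: ω = 1534.6672×78/44 = 2720.5465 rpm, dir flips to −; running = −2720.5465
Stage 6 [62T→60T]: ω = 2720.5465×62/60 = 2811.2313 rpm, dir flips to +; running = +2811.2313

+2811.2313 rpm (same as input, |ω| = 2811.2313 rpm)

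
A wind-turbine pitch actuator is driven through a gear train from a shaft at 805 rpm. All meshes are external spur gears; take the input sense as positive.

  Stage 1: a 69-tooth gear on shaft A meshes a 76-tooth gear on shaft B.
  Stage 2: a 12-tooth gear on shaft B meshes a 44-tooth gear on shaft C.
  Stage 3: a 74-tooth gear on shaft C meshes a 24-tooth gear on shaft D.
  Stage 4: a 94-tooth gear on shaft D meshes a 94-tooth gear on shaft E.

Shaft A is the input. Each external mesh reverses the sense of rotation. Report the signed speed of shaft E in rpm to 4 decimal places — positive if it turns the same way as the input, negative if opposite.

Stage 1 [69T→76T]: ω = 805.0000×69/76 = 730.8553 rpm, dir flips to −; running = −730.8553
Stage 2 [12T→44T]: ω = 730.8553×12/44 = 199.3242 rpm, dir flips to +; running = +199.3242
Stage 3 [74T→24T]: ω = 199.3242×74/24 = 614.5828 rpm, dir flips to −; running = −614.5828
Stage 4 [94T→94T]: ω = 614.5828×94/94 = 614.5828 rpm, dir flips to +; running = +614.5828

+614.5828 rpm (same as input, |ω| = 614.5828 rpm)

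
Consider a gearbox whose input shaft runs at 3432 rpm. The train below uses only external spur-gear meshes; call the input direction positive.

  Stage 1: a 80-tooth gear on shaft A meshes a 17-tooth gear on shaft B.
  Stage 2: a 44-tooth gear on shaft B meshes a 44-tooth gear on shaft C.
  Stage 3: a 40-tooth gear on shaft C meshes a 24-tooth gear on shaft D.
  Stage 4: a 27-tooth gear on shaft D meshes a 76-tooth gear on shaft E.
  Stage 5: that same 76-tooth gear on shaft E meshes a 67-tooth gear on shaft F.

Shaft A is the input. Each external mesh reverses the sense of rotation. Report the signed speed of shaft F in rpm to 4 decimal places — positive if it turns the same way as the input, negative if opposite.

-10847.4100 rpm (opposite to input, |ω| = 10847.4100 rpm)

Stage 1 [80T→17T]: ω = 3432.0000×80/17 = 16150.5882 rpm, dir flips to −; running = −16150.5882
Stage 2 [44T→44T]: ω = 16150.5882×44/44 = 16150.5882 rpm, dir flips to +; running = +16150.5882
Stage 3 [40T→24T]: ω = 16150.5882×40/24 = 26917.6471 rpm, dir flips to −; running = −26917.6471
Stage 4 [27T→76T]: ω = 26917.6471×27/76 = 9562.8483 rpm, dir flips to +; running = +9562.8483
Stage 5 [76T→67T]: ω = 9562.8483×76/67 = 10847.4100 rpm, dir flips to −; running = −10847.4100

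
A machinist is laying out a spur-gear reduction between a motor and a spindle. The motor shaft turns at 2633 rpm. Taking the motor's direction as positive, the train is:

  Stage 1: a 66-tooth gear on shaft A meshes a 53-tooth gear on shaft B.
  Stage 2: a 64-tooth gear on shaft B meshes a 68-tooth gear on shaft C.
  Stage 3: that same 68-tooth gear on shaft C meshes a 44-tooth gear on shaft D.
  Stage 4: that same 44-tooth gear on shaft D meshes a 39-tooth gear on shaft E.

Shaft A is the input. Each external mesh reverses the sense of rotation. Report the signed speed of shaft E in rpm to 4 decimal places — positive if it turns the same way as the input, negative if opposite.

+5380.6444 rpm (same as input, |ω| = 5380.6444 rpm)

Stage 1 [66T→53T]: ω = 2633.0000×66/53 = 3278.8302 rpm, dir flips to −; running = −3278.8302
Stage 2 [64T→68T]: ω = 3278.8302×64/68 = 3085.9578 rpm, dir flips to +; running = +3085.9578
Stage 3 [68T→44T]: ω = 3085.9578×68/44 = 4769.2075 rpm, dir flips to −; running = −4769.2075
Stage 4 [44T→39T]: ω = 4769.2075×44/39 = 5380.6444 rpm, dir flips to +; running = +5380.6444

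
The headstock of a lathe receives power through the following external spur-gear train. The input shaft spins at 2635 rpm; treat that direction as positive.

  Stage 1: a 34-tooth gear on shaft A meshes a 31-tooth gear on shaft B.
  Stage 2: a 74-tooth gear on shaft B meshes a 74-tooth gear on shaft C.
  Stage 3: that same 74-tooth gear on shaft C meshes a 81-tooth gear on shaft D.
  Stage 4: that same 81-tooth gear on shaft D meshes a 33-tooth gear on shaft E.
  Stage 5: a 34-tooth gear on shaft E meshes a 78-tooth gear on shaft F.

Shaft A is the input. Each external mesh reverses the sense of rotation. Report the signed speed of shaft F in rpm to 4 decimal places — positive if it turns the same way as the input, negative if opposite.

Stage 1 [34T→31T]: ω = 2635.0000×34/31 = 2890.0000 rpm, dir flips to −; running = −2890.0000
Stage 2 [74T→74T]: ω = 2890.0000×74/74 = 2890.0000 rpm, dir flips to +; running = +2890.0000
Stage 3 [74T→81T]: ω = 2890.0000×74/81 = 2640.2469 rpm, dir flips to −; running = −2640.2469
Stage 4 [81T→33T]: ω = 2640.2469×81/33 = 6480.6061 rpm, dir flips to +; running = +6480.6061
Stage 5 [34T→78T]: ω = 6480.6061×34/78 = 2824.8796 rpm, dir flips to −; running = −2824.8796

-2824.8796 rpm (opposite to input, |ω| = 2824.8796 rpm)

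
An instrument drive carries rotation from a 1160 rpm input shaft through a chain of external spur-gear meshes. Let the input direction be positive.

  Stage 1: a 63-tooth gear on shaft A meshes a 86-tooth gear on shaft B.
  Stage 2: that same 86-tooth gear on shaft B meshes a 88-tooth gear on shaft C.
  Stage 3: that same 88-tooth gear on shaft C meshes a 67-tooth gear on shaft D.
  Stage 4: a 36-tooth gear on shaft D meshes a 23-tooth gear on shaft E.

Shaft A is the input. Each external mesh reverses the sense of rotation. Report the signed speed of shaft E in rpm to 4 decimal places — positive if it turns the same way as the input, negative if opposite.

+1707.2550 rpm (same as input, |ω| = 1707.2550 rpm)

Stage 1 [63T→86T]: ω = 1160.0000×63/86 = 849.7674 rpm, dir flips to −; running = −849.7674
Stage 2 [86T→88T]: ω = 849.7674×86/88 = 830.4545 rpm, dir flips to +; running = +830.4545
Stage 3 [88T→67T]: ω = 830.4545×88/67 = 1090.7463 rpm, dir flips to −; running = −1090.7463
Stage 4 [36T→23T]: ω = 1090.7463×36/23 = 1707.2550 rpm, dir flips to +; running = +1707.2550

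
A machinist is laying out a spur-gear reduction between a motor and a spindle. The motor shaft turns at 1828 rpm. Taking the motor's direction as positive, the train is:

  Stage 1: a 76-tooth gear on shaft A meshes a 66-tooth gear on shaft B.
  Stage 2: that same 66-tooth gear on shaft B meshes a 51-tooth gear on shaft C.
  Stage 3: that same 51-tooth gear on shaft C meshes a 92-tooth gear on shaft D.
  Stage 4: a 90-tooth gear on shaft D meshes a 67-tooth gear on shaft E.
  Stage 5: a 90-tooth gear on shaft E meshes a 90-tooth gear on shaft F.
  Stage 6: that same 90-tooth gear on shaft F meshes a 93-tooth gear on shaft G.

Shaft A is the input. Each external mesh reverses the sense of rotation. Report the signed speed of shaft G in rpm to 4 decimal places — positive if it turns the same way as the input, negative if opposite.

+1963.0403 rpm (same as input, |ω| = 1963.0403 rpm)

Stage 1 [76T→66T]: ω = 1828.0000×76/66 = 2104.9697 rpm, dir flips to −; running = −2104.9697
Stage 2 [66T→51T]: ω = 2104.9697×66/51 = 2724.0784 rpm, dir flips to +; running = +2724.0784
Stage 3 [51T→92T]: ω = 2724.0784×51/92 = 1510.0870 rpm, dir flips to −; running = −1510.0870
Stage 4 [90T→67T]: ω = 1510.0870×90/67 = 2028.4750 rpm, dir flips to +; running = +2028.4750
Stage 5 [90T→90T]: ω = 2028.4750×90/90 = 2028.4750 rpm, dir flips to −; running = −2028.4750
Stage 6 [90T→93T]: ω = 2028.4750×90/93 = 1963.0403 rpm, dir flips to +; running = +1963.0403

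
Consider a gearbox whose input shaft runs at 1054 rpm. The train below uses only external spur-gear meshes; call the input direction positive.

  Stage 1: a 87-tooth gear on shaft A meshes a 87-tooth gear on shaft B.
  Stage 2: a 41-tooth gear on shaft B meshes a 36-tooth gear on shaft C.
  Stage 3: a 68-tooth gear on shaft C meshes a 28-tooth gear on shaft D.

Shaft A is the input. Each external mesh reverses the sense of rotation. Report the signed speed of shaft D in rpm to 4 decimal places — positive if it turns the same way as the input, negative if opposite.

Stage 1 [87T→87T]: ω = 1054.0000×87/87 = 1054.0000 rpm, dir flips to −; running = −1054.0000
Stage 2 [41T→36T]: ω = 1054.0000×41/36 = 1200.3889 rpm, dir flips to +; running = +1200.3889
Stage 3 [68T→28T]: ω = 1200.3889×68/28 = 2915.2302 rpm, dir flips to −; running = −2915.2302

-2915.2302 rpm (opposite to input, |ω| = 2915.2302 rpm)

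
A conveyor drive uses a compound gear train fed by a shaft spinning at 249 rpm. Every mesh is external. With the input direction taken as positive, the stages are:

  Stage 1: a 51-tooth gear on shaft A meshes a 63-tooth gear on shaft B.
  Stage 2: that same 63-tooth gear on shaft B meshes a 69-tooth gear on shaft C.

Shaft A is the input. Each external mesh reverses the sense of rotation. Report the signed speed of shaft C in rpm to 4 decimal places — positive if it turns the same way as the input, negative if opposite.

Stage 1 [51T→63T]: ω = 249.0000×51/63 = 201.5714 rpm, dir flips to −; running = −201.5714
Stage 2 [63T→69T]: ω = 201.5714×63/69 = 184.0435 rpm, dir flips to +; running = +184.0435

+184.0435 rpm (same as input, |ω| = 184.0435 rpm)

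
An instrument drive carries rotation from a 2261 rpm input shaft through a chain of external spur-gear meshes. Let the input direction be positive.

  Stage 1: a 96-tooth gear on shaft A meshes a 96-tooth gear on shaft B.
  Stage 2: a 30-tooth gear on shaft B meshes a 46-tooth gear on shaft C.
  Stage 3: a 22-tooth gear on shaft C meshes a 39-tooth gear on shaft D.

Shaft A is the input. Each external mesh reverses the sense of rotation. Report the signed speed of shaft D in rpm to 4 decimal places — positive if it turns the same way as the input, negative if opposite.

Stage 1 [96T→96T]: ω = 2261.0000×96/96 = 2261.0000 rpm, dir flips to −; running = −2261.0000
Stage 2 [30T→46T]: ω = 2261.0000×30/46 = 1474.5652 rpm, dir flips to +; running = +1474.5652
Stage 3 [22T→39T]: ω = 1474.5652×22/39 = 831.8060 rpm, dir flips to −; running = −831.8060

-831.8060 rpm (opposite to input, |ω| = 831.8060 rpm)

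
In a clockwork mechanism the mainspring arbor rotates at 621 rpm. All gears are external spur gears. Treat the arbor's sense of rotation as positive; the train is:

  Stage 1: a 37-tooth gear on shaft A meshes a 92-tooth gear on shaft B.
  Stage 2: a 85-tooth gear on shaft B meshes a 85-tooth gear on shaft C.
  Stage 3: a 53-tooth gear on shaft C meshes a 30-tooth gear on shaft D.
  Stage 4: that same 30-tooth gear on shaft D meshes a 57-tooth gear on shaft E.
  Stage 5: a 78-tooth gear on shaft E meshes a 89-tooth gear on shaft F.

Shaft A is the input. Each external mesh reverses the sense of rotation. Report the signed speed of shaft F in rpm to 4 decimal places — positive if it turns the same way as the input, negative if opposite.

-203.5219 rpm (opposite to input, |ω| = 203.5219 rpm)

Stage 1 [37T→92T]: ω = 621.0000×37/92 = 249.7500 rpm, dir flips to −; running = −249.7500
Stage 2 [85T→85T]: ω = 249.7500×85/85 = 249.7500 rpm, dir flips to +; running = +249.7500
Stage 3 [53T→30T]: ω = 249.7500×53/30 = 441.2250 rpm, dir flips to −; running = −441.2250
Stage 4 [30T→57T]: ω = 441.2250×30/57 = 232.2237 rpm, dir flips to +; running = +232.2237
Stage 5 [78T→89T]: ω = 232.2237×78/89 = 203.5219 rpm, dir flips to −; running = −203.5219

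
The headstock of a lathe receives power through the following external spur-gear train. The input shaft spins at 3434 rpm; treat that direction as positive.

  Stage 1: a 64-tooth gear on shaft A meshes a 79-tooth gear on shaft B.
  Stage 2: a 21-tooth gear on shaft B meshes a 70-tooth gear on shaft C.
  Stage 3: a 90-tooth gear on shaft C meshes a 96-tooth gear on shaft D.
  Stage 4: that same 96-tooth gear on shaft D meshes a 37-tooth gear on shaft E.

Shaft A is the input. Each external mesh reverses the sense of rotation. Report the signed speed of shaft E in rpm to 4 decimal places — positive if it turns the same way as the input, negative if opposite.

Stage 1 [64T→79T]: ω = 3434.0000×64/79 = 2781.9747 rpm, dir flips to −; running = −2781.9747
Stage 2 [21T→70T]: ω = 2781.9747×21/70 = 834.5924 rpm, dir flips to +; running = +834.5924
Stage 3 [90T→96T]: ω = 834.5924×90/96 = 782.4304 rpm, dir flips to −; running = −782.4304
Stage 4 [96T→37T]: ω = 782.4304×96/37 = 2030.0896 rpm, dir flips to +; running = +2030.0896

+2030.0896 rpm (same as input, |ω| = 2030.0896 rpm)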